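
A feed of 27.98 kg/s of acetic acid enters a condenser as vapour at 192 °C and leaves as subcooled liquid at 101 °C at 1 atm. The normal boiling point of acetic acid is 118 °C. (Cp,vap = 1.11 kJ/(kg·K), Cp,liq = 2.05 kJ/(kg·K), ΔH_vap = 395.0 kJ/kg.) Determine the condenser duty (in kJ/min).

Q_c = 860000 kJ/min

vapour 192→118 °C: -82.14 kJ/kg
condensation at 118 °C: -395 kJ/kg
liquid 118→101 °C: -34.85 kJ/kg
Δh = -82.14 + -395 + -34.85 = -511.99 kJ/kg
Q = ṁ·Δh = 27.98 kg/s × -511.99 kJ/kg = -14325 kJ/s
|Q| = 14325 kW = 859530 kJ/min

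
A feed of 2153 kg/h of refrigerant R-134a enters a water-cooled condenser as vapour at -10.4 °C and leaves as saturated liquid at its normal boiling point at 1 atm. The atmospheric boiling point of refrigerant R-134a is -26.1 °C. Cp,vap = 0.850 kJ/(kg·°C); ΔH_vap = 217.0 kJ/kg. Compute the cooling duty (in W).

vapour -10.4→-26.1 °C: -13.345 kJ/kg
condensation at -26.1 °C: -217 kJ/kg
Δh = -13.345 + -217 = -230.34 kJ/kg
Q = ṁ·Δh = 2153 kg/h × -230.34 kJ/kg = -495930 kJ/h
|Q| = 137.76 kW = 137760 W

Q_c = 138000 W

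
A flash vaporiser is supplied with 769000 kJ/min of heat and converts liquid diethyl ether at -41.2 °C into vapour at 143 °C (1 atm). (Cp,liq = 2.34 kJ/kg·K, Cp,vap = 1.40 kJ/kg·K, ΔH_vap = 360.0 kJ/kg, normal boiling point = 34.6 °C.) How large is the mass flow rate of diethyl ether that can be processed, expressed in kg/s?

ṁ = 18.6 kg/s

Δh = 2.34×(34.6−-41.2) + 360.0 + 1.40×(143−34.6) = 689.13 kJ/kg
Q = 769000 kJ/min = 12817 kJ/s = 12817 kJ/s
ṁ = Q/Δh = 12817 / 689.13 = 18.598 kg/s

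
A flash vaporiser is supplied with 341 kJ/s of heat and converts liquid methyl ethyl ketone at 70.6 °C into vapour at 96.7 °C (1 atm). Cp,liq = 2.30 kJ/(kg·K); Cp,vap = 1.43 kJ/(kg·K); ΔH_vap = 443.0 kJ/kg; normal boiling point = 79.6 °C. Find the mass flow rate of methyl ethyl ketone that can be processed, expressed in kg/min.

ṁ = 41.9 kg/min

Δh = 2.30×(79.6−70.6) + 443.0 + 1.43×(96.7−79.6) = 488.15 kJ/kg
Q = 341 kJ/s = 341 kJ/s = 20460 kJ/min
ṁ = Q/Δh = 20460 / 488.15 = 41.913 kg/min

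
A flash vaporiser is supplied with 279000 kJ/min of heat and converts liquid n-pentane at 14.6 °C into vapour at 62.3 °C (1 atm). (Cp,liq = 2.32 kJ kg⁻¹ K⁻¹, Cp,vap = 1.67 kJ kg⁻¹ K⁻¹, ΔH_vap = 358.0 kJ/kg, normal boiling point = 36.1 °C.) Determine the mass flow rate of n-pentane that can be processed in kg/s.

ṁ = 10.3 kg/s

Δh = 2.32×(36.1−14.6) + 358.0 + 1.67×(62.3−36.1) = 451.63 kJ/kg
Q = 279000 kJ/min = 4650 kJ/s = 4650 kJ/s
ṁ = Q/Δh = 4650 / 451.63 = 10.296 kg/s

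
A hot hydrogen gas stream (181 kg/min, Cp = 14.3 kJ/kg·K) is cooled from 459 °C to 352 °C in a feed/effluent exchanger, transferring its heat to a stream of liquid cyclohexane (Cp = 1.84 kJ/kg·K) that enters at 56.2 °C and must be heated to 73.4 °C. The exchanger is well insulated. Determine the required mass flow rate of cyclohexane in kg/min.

ṁ_c = 8750 kg/min

Heat released by hot stream: Q = 181 × 14.3 × (459 − 352) = 276950 kJ/min
Energy balance on cold side (adiabatic exchanger): Q = ṁ_c·Cp_c·(T_c,out − T_c,in)
ṁ_c = 276950 / [1.84 × (73.4 − 56.2)] = 8750.9 kg/min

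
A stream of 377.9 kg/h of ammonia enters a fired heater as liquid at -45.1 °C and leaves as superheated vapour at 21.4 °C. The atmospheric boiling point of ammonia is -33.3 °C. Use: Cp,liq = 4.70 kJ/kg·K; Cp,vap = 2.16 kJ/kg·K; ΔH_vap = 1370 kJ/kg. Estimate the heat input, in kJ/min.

liquid -45.1→-33.3 °C: 55.46 kJ/kg
vaporisation at -33.3 °C: 1370 kJ/kg
vapour -33.3→21.4 °C: 118.15 kJ/kg
Δh = 55.46 + 1370 + 118.15 = 1543.6 kJ/kg
Q = ṁ·Δh = 377.9 kg/h × 1543.6 kJ/kg = 583330 kJ/h
|Q| = 162.04 kW = 9722.2 kJ/min

Q = 9720 kJ/min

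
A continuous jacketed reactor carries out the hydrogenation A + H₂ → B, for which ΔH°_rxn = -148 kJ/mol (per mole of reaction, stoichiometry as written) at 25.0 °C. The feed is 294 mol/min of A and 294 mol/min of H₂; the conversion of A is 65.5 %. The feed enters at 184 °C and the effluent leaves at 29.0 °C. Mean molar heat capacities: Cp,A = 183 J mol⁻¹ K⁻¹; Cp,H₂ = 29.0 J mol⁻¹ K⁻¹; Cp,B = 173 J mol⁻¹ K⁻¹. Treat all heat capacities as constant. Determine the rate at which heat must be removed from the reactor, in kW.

Extent of reaction ξ = 0.655 × 294 = 192.57 mol/min
Reaction term: ξ·ΔH°_rxn = 192.57 × -148 = -28500 kJ/min
Sensible, feed 184→25 °C: -9910.2 kJ/min
Outlet flows (mol/min): A 101.43, H₂ 101.43, B 192.57
Sensible, products 25→29.0 °C: 219.27 kJ/min
Q = ΔH = -38191 kJ/min = -636.52 kW
Heat removed = 636.52 kW

Q_out = 637 kW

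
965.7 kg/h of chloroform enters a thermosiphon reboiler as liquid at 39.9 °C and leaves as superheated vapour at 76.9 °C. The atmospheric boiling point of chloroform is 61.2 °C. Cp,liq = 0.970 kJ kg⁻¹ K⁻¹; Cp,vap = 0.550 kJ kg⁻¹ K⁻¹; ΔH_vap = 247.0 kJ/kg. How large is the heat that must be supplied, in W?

liquid 39.9→61.2 °C: 20.661 kJ/kg
vaporisation at 61.2 °C: 247 kJ/kg
vapour 61.2→76.9 °C: 8.635 kJ/kg
Δh = 20.661 + 247 + 8.635 = 276.3 kJ/kg
Q = ṁ·Δh = 965.7 kg/h × 276.3 kJ/kg = 266820 kJ/h
|Q| = 74.116 kW = 74116 W

Q = 74100 W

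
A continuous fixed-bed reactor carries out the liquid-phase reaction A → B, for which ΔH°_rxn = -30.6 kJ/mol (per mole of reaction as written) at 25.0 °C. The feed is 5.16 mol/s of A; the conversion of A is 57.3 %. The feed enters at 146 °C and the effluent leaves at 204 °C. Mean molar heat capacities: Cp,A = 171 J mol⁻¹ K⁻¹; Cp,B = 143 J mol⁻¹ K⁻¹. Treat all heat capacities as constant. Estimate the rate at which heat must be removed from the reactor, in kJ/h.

Q_out = 195000 kJ/h

Extent of reaction ξ = 0.573 × 5.16 = 2.9567 mol/s
Reaction term: ξ·ΔH°_rxn = 2.9567 × -30.6 = -90.474 kJ/s
Sensible, feed 146→25 °C: -106.77 kJ/s
Outlet flows (mol/s): A 2.2033, B 2.9567
Sensible, products 25→204 °C: 143.12 kJ/s
Q = ΔH = -54.116 kJ/s = -54.116 kW
Heat removed = 194820 kJ/h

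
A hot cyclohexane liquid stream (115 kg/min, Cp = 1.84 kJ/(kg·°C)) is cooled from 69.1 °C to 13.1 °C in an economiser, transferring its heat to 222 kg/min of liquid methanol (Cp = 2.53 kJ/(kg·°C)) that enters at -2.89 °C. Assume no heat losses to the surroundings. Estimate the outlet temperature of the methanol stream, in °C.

T_c,out = 18.2 °C

Heat released by hot stream: Q = 115 × 1.84 × (69.1 − 13.1) = 11850 kJ/min
Energy balance on cold side (adiabatic exchanger): Q = ṁ_c·Cp_c·(T_c,out − T_c,in)
T_c,out = -2.89 + 11850/(222 × 2.53) = 18.207 °C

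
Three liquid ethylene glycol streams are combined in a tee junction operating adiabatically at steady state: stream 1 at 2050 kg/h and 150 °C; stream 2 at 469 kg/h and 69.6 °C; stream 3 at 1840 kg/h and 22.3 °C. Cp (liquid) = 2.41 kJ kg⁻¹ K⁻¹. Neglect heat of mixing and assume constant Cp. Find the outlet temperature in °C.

T_out = 87.4 °C

No heat crosses the boundary, so H_out = H_in.
T_out = Σ ṁᵢCp,ᵢTᵢ / Σ ṁᵢCp,ᵢ
      = 918630 / 10505 = 87.445 °C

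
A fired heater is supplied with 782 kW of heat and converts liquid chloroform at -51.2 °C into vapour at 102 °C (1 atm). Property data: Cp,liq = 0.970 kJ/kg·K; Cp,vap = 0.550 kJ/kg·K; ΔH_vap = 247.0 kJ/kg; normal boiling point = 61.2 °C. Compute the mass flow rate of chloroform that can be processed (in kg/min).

Δh = 0.970×(61.2−-51.2) + 247.0 + 0.550×(102−61.2) = 378.47 kJ/kg
Q = 782 kW = 782 kJ/s = 46920 kJ/min
ṁ = Q/Δh = 46920 / 378.47 = 123.97 kg/min

ṁ = 124 kg/min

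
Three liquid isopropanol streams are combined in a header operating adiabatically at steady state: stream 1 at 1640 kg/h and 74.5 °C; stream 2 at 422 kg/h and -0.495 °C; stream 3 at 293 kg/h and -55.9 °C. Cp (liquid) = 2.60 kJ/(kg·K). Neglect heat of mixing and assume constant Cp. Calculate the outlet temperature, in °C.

Adiabatic, steady state ⇒ Σ ṁᵢCp,ᵢ(T_out − Tᵢ) = 0
Σ ṁᵢCp,ᵢTᵢ = 1640×2.60×74.5 + 422×2.60×-0.495 + 293×2.60×-55.9 = 274540
Σ ṁᵢCp,ᵢ = 1640×2.60 + 422×2.60 + 293×2.60 = 6123
T_out = 274540 / 6123 = 44.838 °C

T_out = 44.8 °C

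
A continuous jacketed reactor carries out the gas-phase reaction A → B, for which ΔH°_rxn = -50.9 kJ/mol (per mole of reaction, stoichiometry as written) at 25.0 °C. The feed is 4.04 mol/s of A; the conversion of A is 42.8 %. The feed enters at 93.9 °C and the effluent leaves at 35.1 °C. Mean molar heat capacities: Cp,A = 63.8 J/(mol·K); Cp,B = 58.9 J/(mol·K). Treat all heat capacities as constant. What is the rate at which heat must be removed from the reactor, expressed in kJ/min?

Extent of reaction ξ = 0.428 × 4.04 = 1.7291 mol/s
Reaction term: ξ·ΔH°_rxn = 1.7291 × -50.9 = -88.012 kJ/s
Sensible, feed 93.9→25 °C: -17.759 kJ/s
Outlet flows (mol/s): A 2.3109, B 1.7291
Sensible, products 25→35.1 °C: 2.5177 kJ/s
Q = ΔH = -103.25 kJ/s = -103.25 kW
Heat removed = 6195.2 kJ/min

Q_out = 6200 kJ/min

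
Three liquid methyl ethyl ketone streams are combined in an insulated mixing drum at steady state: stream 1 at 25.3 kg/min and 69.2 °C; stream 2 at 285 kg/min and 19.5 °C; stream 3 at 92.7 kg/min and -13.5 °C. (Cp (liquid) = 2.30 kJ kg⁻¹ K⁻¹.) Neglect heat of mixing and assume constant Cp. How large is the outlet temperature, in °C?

Energy balance with Q = 0: Σ ṁᵢCp,ᵢ(T_out − Tᵢ) = 0
T_out = Σ ṁᵢCp,ᵢTᵢ / Σ ṁᵢCp,ᵢ
      = 13931 / 926.9 = 15.029 °C

T_out = 15.0 °C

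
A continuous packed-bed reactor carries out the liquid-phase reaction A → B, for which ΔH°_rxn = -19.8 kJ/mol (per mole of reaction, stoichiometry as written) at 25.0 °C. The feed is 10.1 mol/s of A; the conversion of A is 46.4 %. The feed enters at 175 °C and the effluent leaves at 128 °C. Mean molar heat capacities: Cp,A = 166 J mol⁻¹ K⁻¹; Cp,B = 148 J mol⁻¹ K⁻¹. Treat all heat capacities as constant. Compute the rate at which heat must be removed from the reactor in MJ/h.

Q_out = 649 MJ/h

Extent of reaction ξ = 0.464 × 10.1 = 4.6864 mol/s
Reaction term: ξ·ΔH°_rxn = 4.6864 × -19.8 = -92.791 kJ/s
Sensible, feed 175→25 °C: -251.49 kJ/s
Outlet flows (mol/s): A 5.4136, B 4.6864
Sensible, products 25→128 °C: 164 kJ/s
Q = ΔH = -180.28 kJ/s = -180.28 kW
Heat removed = 649.01 MJ/h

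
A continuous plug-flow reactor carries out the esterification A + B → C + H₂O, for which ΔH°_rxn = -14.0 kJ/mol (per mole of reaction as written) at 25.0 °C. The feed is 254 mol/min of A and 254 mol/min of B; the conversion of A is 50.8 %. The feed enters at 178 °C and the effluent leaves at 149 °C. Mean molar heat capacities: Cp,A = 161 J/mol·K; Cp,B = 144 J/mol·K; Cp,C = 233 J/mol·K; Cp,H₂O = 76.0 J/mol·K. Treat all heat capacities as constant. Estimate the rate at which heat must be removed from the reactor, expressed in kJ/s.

Extent of reaction ξ = 0.508 × 254 = 129.03 mol/min
Reaction term: ξ·ΔH°_rxn = 129.03 × -14.0 = -1806.4 kJ/min
Sensible, feed 178→25 °C: -11853 kJ/min
Outlet flows (mol/min): A 124.97, B 124.97, C 129.03, H₂O 129.03
Sensible, products 25→149 °C: 9670.3 kJ/min
Q = ΔH = -3989.1 kJ/min = -66.485 kW
Heat removed = 66.485 kJ/s

Q_out = 66.5 kJ/s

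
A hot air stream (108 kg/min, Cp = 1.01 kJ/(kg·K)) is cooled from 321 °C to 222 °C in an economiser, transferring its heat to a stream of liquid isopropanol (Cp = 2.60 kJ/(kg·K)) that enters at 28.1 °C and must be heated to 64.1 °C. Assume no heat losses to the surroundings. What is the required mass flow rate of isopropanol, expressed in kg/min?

ṁ_c = 115 kg/min

Heat released by hot stream: Q = 108 × 1.01 × (321 − 222) = 10799 kJ/min
Energy balance on cold side (adiabatic exchanger): Q = ṁ_c·Cp_c·(T_c,out − T_c,in)
ṁ_c = 10799 / [2.60 × (64.1 − 28.1)] = 115.37 kg/min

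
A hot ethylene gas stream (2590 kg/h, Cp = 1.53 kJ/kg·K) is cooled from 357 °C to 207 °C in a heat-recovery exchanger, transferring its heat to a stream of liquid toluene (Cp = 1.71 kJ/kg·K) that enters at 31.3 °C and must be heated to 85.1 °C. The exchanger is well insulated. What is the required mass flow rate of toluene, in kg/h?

ṁ_c = 6460 kg/h

Heat released by hot stream: Q = 2590 × 1.53 × (357 − 207) = 594400 kJ/h
Energy balance on cold side (adiabatic exchanger): Q = ṁ_c·Cp_c·(T_c,out − T_c,in)
ṁ_c = 594400 / [1.71 × (85.1 − 31.3)] = 6461.1 kg/h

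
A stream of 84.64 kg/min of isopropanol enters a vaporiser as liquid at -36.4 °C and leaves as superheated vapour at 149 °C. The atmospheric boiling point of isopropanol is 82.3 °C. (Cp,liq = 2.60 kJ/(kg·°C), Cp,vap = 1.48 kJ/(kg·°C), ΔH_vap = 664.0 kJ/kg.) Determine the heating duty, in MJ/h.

Q = 5440 MJ/h

liquid -36.4→82.3 °C: 308.62 kJ/kg
vaporisation at 82.3 °C: 664 kJ/kg
vapour 82.3→149 °C: 98.716 kJ/kg
Δh = 308.62 + 664 + 98.716 = 1071.3 kJ/kg
Q = ṁ·Δh = 84.64 kg/min × 1071.3 kJ/kg = 90678 kJ/min
|Q| = 1511.3 kW = 5440.7 MJ/h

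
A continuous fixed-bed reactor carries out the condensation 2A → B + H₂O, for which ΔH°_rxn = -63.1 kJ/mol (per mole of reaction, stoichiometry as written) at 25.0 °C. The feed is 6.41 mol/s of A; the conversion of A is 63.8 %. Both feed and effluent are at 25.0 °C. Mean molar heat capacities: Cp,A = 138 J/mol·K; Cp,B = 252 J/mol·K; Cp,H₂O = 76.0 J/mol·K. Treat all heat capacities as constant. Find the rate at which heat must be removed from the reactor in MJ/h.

Extent of reaction ξ = 0.638 × 6.41 / 2 = 2.0448 mol/s
Reaction term: ξ·ΔH°_rxn = 2.0448 × -63.1 = -129.03 kJ/s
Q = ΔH = -129.03 kJ/s = -129.03 kW
Heat removed = 464.49 MJ/h

Q_out = 464 MJ/h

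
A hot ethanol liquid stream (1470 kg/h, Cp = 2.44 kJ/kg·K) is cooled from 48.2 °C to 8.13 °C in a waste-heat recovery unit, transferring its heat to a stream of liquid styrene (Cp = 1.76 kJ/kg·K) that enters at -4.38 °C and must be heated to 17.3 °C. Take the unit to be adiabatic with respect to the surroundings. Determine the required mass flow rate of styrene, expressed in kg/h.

ṁ_c = 3770 kg/h

Heat released by hot stream: Q = 1470 × 2.44 × (48.2 − 8.13) = 143720 kJ/h
Energy balance on cold side (adiabatic exchanger): Q = ṁ_c·Cp_c·(T_c,out − T_c,in)
ṁ_c = 143720 / [1.76 × (17.3 − -4.38)] = 3766.6 kg/h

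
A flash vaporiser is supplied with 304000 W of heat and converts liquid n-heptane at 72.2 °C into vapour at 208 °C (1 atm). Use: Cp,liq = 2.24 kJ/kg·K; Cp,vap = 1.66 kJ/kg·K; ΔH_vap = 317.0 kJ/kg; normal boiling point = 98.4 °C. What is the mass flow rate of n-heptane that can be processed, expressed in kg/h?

Δh = 2.24×(98.4−72.2) + 317.0 + 1.66×(208−98.4) = 557.62 kJ/kg
Q = 304000 W = 304 kJ/s = 1.0944e+06 kJ/h
ṁ = Q/Δh = 1.0944e+06 / 557.62 = 1962.6 kg/h

ṁ = 1960 kg/h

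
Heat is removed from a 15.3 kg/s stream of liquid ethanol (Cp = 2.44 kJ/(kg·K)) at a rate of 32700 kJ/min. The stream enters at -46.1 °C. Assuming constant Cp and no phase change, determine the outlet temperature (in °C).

T_out = -60.7 °C

Q = 32700 kJ/min = 545 kJ/s
ΔT = Q/(ṁ·Cp) = 545/(15.3×2.44) = 14.599 K
T_out = -46.1 − 14.599 = -60.699 °C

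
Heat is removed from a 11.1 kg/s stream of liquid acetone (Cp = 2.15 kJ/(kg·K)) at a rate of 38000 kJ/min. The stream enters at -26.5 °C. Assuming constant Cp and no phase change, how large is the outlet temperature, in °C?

Q = 38000 kJ/min = 633.33 kJ/s
ΔT = Q/(ṁ·Cp) = 633.33/(11.1×2.15) = 26.538 K
T_out = -26.5 − 26.538 = -53.038 °C

T_out = -53.0 °C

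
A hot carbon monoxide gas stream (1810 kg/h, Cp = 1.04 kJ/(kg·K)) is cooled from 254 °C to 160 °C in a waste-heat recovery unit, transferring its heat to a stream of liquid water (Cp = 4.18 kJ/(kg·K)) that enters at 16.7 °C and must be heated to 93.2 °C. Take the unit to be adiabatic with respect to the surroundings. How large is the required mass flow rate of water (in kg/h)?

Heat released by hot stream: Q = 1810 × 1.04 × (254 − 160) = 176950 kJ/h
Energy balance on cold side (adiabatic exchanger): Q = ṁ_c·Cp_c·(T_c,out − T_c,in)
ṁ_c = 176950 / [4.18 × (93.2 − 16.7)] = 553.35 kg/h

ṁ_c = 553 kg/h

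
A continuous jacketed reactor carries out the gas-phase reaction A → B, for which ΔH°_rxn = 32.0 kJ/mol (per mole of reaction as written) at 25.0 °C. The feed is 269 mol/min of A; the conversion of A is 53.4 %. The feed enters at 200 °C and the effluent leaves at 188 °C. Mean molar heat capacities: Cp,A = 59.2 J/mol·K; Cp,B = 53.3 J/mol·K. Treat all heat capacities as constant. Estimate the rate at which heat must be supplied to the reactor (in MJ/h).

Q_in = 256 MJ/h

Extent of reaction ξ = 0.534 × 269 = 143.65 mol/min
Reaction term: ξ·ΔH°_rxn = 143.65 × 32.0 = 4596.7 kJ/min
Sensible, feed 200→25 °C: -2786.8 kJ/min
Outlet flows (mol/min): A 125.35, B 143.65
Sensible, products 25→188 °C: 2457.6 kJ/min
Q = ΔH = 4267.4 kJ/min = 71.124 kW
Heat supplied = 256.05 MJ/h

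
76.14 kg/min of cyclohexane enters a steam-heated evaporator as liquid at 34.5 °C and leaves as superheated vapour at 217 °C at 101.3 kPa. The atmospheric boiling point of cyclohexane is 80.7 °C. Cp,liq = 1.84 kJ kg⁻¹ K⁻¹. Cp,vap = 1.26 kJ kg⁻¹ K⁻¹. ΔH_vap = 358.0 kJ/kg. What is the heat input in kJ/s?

Q = 780 kJ/s

liquid 34.5→80.7 °C: 85.008 kJ/kg
vaporisation at 80.7 °C: 358 kJ/kg
vapour 80.7→217 °C: 171.74 kJ/kg
Δh = 85.008 + 358 + 171.74 = 614.75 kJ/kg
Q = ṁ·Δh = 76.14 kg/min × 614.75 kJ/kg = 46807 kJ/min
|Q| = 780.11 kW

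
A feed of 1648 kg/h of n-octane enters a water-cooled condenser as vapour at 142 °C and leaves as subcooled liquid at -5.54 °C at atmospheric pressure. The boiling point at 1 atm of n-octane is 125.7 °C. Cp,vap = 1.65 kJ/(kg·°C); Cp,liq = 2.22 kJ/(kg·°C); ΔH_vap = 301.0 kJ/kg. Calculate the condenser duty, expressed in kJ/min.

vapour 142→125.7 °C: -26.895 kJ/kg
condensation at 125.7 °C: -301 kJ/kg
liquid 125.7→-5.54 °C: -291.35 kJ/kg
Δh = -26.895 + -301 + -291.35 = -619.25 kJ/kg
Q = ṁ·Δh = 1648 kg/h × -619.25 kJ/kg = -1.0205e+06 kJ/h
|Q| = 283.48 kW = 17009 kJ/min

Q_c = 17000 kJ/min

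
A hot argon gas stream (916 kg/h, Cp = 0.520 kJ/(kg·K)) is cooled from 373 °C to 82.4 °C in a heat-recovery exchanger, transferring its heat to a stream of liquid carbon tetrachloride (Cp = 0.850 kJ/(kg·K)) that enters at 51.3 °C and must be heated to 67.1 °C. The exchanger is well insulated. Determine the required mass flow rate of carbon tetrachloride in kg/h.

Heat released by hot stream: Q = 916 × 0.520 × (373 − 82.4) = 138420 kJ/h
Energy balance on cold side (adiabatic exchanger): Q = ṁ_c·Cp_c·(T_c,out − T_c,in)
ṁ_c = 138420 / [0.850 × (67.1 − 51.3)] = 10307 kg/h

ṁ_c = 10300 kg/h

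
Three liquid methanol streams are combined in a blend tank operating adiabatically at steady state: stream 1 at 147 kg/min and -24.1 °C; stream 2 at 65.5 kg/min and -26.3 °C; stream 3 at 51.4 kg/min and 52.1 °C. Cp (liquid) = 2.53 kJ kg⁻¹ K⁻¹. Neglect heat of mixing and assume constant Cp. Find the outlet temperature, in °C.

T_out = -9.80 °C

No heat crosses the boundary, so H_out = H_in.
T_out = Σ ṁᵢCp,ᵢTᵢ / Σ ṁᵢCp,ᵢ
      = -6546.1 / 667.67 = -9.8045 °C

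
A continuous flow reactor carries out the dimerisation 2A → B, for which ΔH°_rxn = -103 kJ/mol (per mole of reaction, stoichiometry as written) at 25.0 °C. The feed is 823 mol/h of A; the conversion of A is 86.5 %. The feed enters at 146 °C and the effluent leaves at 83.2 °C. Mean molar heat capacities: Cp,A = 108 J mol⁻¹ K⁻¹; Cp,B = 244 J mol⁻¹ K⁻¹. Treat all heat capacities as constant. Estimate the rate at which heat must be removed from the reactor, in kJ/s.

Q_out = 11.6 kJ/s

Extent of reaction ξ = 0.865 × 823 / 2 = 355.95 mol/h
Reaction term: ξ·ΔH°_rxn = 355.95 × -103 = -36663 kJ/h
Sensible, feed 146→25 °C: -10755 kJ/h
Outlet flows (mol/h): A 111.11, B 355.95
Sensible, products 25→83.2 °C: 5753.1 kJ/h
Q = ΔH = -41664 kJ/h = -11.573 kW
Heat removed = 11.573 kJ/s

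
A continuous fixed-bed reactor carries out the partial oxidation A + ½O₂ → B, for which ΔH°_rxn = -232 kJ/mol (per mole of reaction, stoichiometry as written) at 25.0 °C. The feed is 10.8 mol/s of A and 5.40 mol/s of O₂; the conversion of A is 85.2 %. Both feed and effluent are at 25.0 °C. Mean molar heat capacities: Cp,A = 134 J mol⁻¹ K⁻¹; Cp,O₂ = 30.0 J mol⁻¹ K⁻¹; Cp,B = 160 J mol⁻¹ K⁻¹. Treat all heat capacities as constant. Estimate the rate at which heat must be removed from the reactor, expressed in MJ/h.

Q_out = 7690 MJ/h

Extent of reaction ξ = 0.852 × 10.8 = 9.2016 mol/s
Reaction term: ξ·ΔH°_rxn = 9.2016 × -232 = -2134.8 kJ/s
Q = ΔH = -2134.8 kJ/s = -2134.8 kW
Heat removed = 7685.2 MJ/h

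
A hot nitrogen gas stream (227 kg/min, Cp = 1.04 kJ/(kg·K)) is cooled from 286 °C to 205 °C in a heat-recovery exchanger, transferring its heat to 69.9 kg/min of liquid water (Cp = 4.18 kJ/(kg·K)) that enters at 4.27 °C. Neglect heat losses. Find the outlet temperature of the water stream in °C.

T_c,out = 69.7 °C

Heat released by hot stream: Q = 227 × 1.04 × (286 − 205) = 19122 kJ/min
Energy balance on cold side (adiabatic exchanger): Q = ṁ_c·Cp_c·(T_c,out − T_c,in)
T_c,out = 4.27 + 19122/(69.9 × 4.18) = 69.717 °C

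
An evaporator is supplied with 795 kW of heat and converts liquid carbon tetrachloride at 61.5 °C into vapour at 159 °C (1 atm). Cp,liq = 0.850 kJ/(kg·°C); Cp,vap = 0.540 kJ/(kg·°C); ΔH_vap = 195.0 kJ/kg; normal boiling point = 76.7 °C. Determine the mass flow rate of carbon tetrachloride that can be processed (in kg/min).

Δh = 0.850×(76.7−61.5) + 195.0 + 0.540×(159−76.7) = 252.36 kJ/kg
Q = 795 kW = 795 kJ/s = 47700 kJ/min
ṁ = Q/Δh = 47700 / 252.36 = 189.01 kg/min

ṁ = 189 kg/min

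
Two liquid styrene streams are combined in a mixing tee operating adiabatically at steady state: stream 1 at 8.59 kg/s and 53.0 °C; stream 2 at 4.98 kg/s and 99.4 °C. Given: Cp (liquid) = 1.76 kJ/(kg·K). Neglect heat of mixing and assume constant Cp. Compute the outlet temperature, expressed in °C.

T_out = 70.0 °C

Energy balance with Q = 0: Σ ṁᵢCp,ᵢ(T_out − Tᵢ) = 0
Σ ṁᵢCp,ᵢTᵢ = 8.59×1.76×53.0 + 4.98×1.76×99.4 = 1672.5
Σ ṁᵢCp,ᵢ = 8.59×1.76 + 4.98×1.76 = 23.883
T_out = 1672.5 / 23.883 = 70.028 °C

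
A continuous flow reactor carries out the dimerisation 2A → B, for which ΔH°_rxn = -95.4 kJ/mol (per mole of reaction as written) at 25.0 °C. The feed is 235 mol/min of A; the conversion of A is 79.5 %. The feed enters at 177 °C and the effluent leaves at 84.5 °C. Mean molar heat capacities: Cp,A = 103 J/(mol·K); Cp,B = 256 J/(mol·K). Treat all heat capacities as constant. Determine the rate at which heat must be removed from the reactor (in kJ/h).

Q_out = 652000 kJ/h

Extent of reaction ξ = 0.795 × 235 / 2 = 93.413 mol/min
Reaction term: ξ·ΔH°_rxn = 93.413 × -95.4 = -8911.6 kJ/min
Sensible, feed 177→25 °C: -3679.2 kJ/min
Outlet flows (mol/min): A 48.175, B 93.413
Sensible, products 25→84.5 °C: 1718.1 kJ/min
Q = ΔH = -10873 kJ/min = -181.21 kW
Heat removed = 652360 kJ/h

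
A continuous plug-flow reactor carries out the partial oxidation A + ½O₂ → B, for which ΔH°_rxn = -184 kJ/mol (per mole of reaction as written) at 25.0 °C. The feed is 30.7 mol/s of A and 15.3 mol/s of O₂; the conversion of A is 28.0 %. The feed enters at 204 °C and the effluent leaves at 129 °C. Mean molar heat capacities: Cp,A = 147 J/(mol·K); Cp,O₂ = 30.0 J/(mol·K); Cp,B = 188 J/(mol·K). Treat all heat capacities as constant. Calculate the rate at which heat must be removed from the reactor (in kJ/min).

Q_out = 116000 kJ/min

Extent of reaction ξ = 0.280 × 30.7 = 8.596 mol/s
Reaction term: ξ·ΔH°_rxn = 8.596 × -184 = -1581.7 kJ/s
Sensible, feed 204→25 °C: -889.97 kJ/s
Outlet flows (mol/s): A 22.104, O₂ 11.002, B 8.596
Sensible, products 25→129 °C: 540.32 kJ/s
Q = ΔH = -1931.3 kJ/s = -1931.3 kW
Heat removed = 115880 kJ/min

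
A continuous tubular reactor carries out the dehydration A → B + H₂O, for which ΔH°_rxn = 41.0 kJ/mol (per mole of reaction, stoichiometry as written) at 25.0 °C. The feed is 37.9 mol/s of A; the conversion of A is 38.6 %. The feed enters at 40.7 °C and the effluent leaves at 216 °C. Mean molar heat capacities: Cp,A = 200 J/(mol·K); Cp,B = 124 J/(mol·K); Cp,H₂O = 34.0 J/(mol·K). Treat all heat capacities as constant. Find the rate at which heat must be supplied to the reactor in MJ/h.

Q_in = 6520 MJ/h

Extent of reaction ξ = 0.386 × 37.9 = 14.629 mol/s
Reaction term: ξ·ΔH°_rxn = 14.629 × 41.0 = 599.81 kJ/s
Sensible, feed 40.7→25 °C: -119.01 kJ/s
Outlet flows (mol/s): A 23.271, B 14.629, H₂O 14.629
Sensible, products 25→216 °C: 1330.4 kJ/s
Q = ΔH = 1811.2 kJ/s = 1811.2 kW
Heat supplied = 6520.4 MJ/h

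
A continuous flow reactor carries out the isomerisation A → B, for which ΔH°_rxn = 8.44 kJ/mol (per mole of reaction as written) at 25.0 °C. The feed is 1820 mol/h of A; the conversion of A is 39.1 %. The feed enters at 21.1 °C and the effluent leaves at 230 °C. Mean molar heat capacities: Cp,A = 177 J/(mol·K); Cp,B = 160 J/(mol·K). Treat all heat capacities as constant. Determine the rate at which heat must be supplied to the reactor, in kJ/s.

Q_in = 19.7 kJ/s

Extent of reaction ξ = 0.391 × 1820 = 711.62 mol/h
Reaction term: ξ·ΔH°_rxn = 711.62 × 8.44 = 6006.1 kJ/h
Sensible, feed 21.1→25 °C: 1256.3 kJ/h
Outlet flows (mol/h): A 1108.4, B 711.62
Sensible, products 25→230 °C: 63559 kJ/h
Q = ΔH = 70821 kJ/h = 19.673 kW
Heat supplied = 19.673 kJ/s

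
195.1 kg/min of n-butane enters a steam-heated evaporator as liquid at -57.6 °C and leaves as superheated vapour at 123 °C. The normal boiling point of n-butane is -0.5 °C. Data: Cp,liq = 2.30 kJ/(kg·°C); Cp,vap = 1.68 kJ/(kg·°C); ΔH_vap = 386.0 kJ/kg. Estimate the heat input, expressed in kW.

liquid -57.6→-0.5 °C: 131.33 kJ/kg
vaporisation at -0.5 °C: 386 kJ/kg
vapour -0.5→123 °C: 207.48 kJ/kg
Δh = 131.33 + 386 + 207.48 = 724.81 kJ/kg
Q = ṁ·Δh = 195.1 kg/min × 724.81 kJ/kg = 141410 kJ/min
|Q| = 2356.8 kW

Q = 2360 kW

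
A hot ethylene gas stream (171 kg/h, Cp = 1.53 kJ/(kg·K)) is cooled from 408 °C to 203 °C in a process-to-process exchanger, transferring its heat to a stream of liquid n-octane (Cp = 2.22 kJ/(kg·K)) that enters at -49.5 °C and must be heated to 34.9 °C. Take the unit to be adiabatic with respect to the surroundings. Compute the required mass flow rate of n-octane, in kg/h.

ṁ_c = 286 kg/h

Heat released by hot stream: Q = 171 × 1.53 × (408 − 203) = 53634 kJ/h
Energy balance on cold side (adiabatic exchanger): Q = ṁ_c·Cp_c·(T_c,out − T_c,in)
ṁ_c = 53634 / [2.22 × (34.9 − -49.5)] = 286.25 kg/h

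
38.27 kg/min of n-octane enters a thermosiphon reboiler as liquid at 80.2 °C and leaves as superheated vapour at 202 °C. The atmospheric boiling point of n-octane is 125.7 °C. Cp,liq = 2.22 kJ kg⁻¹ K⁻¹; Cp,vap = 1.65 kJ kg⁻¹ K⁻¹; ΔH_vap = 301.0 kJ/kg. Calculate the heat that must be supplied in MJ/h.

Q = 1210 MJ/h

liquid 80.2→125.7 °C: 101.01 kJ/kg
vaporisation at 125.7 °C: 301 kJ/kg
vapour 125.7→202 °C: 125.89 kJ/kg
Δh = 101.01 + 301 + 125.89 = 527.9 kJ/kg
Q = ṁ·Δh = 38.27 kg/min × 527.9 kJ/kg = 20203 kJ/min
|Q| = 336.72 kW = 1212.2 MJ/h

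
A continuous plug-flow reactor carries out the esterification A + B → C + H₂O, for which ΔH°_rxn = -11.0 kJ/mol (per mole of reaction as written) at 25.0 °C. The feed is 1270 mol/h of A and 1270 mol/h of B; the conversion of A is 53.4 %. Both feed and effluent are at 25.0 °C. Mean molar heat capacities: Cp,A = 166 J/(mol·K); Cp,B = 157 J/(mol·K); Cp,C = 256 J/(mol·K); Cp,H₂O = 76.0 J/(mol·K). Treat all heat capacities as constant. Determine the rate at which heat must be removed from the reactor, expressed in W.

Extent of reaction ξ = 0.534 × 1270 = 678.18 mol/h
Reaction term: ξ·ΔH°_rxn = 678.18 × -11.0 = -7460 kJ/h
Q = ΔH = -7460 kJ/h = -2.0722 kW
Heat removed = 2072.2 W

Q_out = 2070 W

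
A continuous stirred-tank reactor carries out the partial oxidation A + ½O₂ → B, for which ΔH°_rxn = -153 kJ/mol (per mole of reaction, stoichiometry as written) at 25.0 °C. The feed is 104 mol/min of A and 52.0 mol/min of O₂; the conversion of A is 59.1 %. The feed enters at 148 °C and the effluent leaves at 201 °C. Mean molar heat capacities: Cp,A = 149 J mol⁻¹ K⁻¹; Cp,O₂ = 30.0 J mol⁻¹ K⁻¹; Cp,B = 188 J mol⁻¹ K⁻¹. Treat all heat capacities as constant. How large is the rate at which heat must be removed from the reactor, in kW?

Q_out = 137 kW

Extent of reaction ξ = 0.591 × 104 = 61.464 mol/min
Reaction term: ξ·ΔH°_rxn = 61.464 × -153 = -9404 kJ/min
Sensible, feed 148→25 °C: -2097.9 kJ/min
Outlet flows (mol/min): A 42.536, O₂ 21.268, B 61.464
Sensible, products 25→201 °C: 3261.5 kJ/min
Q = ΔH = -8240.4 kJ/min = -137.34 kW
Heat removed = 137.34 kW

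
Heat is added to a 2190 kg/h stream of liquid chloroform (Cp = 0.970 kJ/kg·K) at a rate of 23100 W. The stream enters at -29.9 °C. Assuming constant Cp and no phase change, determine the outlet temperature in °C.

Q = 23100 W = 83160 kJ/h
ΔT = Q/(ṁ·Cp) = 83160/(2190×0.970) = 39.147 K
T_out = -29.9 + 39.147 = 9.247 °C

T_out = 9.25 °C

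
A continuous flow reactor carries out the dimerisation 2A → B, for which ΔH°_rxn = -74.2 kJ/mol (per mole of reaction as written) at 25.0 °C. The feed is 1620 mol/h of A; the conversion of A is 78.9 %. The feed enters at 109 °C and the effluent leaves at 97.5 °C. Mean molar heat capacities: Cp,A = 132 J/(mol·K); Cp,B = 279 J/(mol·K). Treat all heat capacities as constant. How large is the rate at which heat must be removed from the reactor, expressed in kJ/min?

Extent of reaction ξ = 0.789 × 1620 / 2 = 639.09 mol/h
Reaction term: ξ·ΔH°_rxn = 639.09 × -74.2 = -47420 kJ/h
Sensible, feed 109→25 °C: -17963 kJ/h
Outlet flows (mol/h): A 341.82, B 639.09
Sensible, products 25→97.5 °C: 16198 kJ/h
Q = ΔH = -49185 kJ/h = -13.662 kW
Heat removed = 819.74 kJ/min

Q_out = 820 kJ/min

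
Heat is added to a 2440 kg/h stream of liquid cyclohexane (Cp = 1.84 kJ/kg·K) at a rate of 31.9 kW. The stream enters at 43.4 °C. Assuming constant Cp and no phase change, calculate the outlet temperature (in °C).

Q = 31.9 kW = 114840 kJ/h
ΔT = Q/(ṁ·Cp) = 114840/(2440×1.84) = 25.579 K
T_out = 43.4 + 25.579 = 68.979 °C

T_out = 69.0 °C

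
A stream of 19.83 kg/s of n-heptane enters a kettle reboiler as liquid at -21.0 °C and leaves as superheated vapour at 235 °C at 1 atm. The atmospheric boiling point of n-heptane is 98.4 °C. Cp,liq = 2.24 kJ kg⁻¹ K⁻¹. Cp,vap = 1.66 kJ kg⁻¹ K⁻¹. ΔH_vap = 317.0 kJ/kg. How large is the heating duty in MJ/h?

liquid -21.0→98.4 °C: 267.46 kJ/kg
vaporisation at 98.4 °C: 317 kJ/kg
vapour 98.4→235 °C: 226.76 kJ/kg
Δh = 267.46 + 317 + 226.76 = 811.21 kJ/kg
Q = ṁ·Δh = 19.83 kg/s × 811.21 kJ/kg = 16086 kJ/s
|Q| = 16086 kW = 57911 MJ/h

Q = 57900 MJ/h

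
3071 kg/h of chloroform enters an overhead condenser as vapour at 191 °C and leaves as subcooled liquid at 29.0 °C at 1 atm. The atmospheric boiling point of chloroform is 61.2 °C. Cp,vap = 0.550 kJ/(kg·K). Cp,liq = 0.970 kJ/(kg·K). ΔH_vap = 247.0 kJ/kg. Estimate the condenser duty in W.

vapour 191→61.2 °C: -71.39 kJ/kg
condensation at 61.2 °C: -247 kJ/kg
liquid 61.2→29.0 °C: -31.234 kJ/kg
Δh = -71.39 + -247 + -31.234 = -349.62 kJ/kg
Q = ṁ·Δh = 3071 kg/h × -349.62 kJ/kg = -1.0737e+06 kJ/h
|Q| = 298.25 kW = 298250 W

Q_c = 298000 W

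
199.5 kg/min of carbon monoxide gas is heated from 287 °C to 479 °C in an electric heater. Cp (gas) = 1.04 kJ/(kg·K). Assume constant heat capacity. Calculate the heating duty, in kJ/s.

Q = 664 kJ/s

Q = ṁ·Cp·ΔT = 199.5 × 1.04 × (479 − 287) = 39836 kJ/min
Converting: 39836 / 60 s = 663.94 kW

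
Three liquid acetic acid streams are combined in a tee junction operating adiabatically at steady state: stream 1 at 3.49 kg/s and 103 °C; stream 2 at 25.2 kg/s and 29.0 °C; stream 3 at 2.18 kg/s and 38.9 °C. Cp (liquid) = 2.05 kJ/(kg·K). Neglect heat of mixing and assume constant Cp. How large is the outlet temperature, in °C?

Adiabatic, steady state ⇒ Σ ṁᵢCp,ᵢ(T_out − Tᵢ) = 0
Σ ṁᵢCp,ᵢTᵢ = 3.49×2.05×103 + 25.2×2.05×29.0 + 2.18×2.05×38.9 = 2408.9
Σ ṁᵢCp,ᵢ = 3.49×2.05 + 25.2×2.05 + 2.18×2.05 = 63.283
T_out = 2408.9 / 63.283 = 38.065 °C

T_out = 38.1 °C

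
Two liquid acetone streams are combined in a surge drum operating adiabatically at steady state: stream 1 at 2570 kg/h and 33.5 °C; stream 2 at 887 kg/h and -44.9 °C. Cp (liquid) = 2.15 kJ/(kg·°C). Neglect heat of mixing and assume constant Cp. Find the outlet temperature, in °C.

Energy balance with Q = 0: Σ ṁᵢCp,ᵢ(T_out − Tᵢ) = 0
T_out = Σ ṁᵢCp,ᵢTᵢ / Σ ṁᵢCp,ᵢ
      = 99478 / 7432.6 = 13.384 °C

T_out = 13.4 °C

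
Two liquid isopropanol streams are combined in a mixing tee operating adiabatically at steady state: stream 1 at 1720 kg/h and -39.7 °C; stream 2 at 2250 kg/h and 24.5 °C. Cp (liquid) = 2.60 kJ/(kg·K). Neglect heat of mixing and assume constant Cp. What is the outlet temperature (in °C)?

T_out = -3.31 °C

Energy balance with Q = 0: Σ ṁᵢCp,ᵢ(T_out − Tᵢ) = 0
Σ ṁᵢCp,ᵢTᵢ = 1720×2.60×-39.7 + 2250×2.60×24.5 = -34213
Σ ṁᵢCp,ᵢ = 1720×2.60 + 2250×2.60 = 10322
T_out = -34213 / 10322 = -3.3146 °C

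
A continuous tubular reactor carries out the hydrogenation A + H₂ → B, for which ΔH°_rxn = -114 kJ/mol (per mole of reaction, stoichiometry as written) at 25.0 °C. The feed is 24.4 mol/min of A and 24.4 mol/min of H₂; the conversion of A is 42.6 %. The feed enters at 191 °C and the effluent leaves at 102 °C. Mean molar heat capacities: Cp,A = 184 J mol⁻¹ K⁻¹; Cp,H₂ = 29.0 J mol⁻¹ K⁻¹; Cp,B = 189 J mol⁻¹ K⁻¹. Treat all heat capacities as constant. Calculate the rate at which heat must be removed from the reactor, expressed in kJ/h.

Q_out = 100000 kJ/h

Extent of reaction ξ = 0.426 × 24.4 = 10.394 mol/min
Reaction term: ξ·ΔH°_rxn = 10.394 × -114 = -1185 kJ/min
Sensible, feed 191→25 °C: -862.74 kJ/min
Outlet flows (mol/min): A 14.006, H₂ 14.006, B 10.394
Sensible, products 25→102 °C: 380.98 kJ/min
Q = ΔH = -1666.7 kJ/min = -27.779 kW
Heat removed = 100000 kJ/h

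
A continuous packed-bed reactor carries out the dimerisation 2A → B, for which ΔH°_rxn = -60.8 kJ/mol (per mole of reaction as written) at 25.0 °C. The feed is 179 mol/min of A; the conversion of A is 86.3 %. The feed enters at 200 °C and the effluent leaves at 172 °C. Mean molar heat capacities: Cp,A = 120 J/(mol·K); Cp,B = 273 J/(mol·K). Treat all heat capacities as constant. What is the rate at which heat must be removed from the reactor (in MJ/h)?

Q_out = 295 MJ/h

Extent of reaction ξ = 0.863 × 179 / 2 = 77.239 mol/min
Reaction term: ξ·ΔH°_rxn = 77.239 × -60.8 = -4696.1 kJ/min
Sensible, feed 200→25 °C: -3759 kJ/min
Outlet flows (mol/min): A 24.523, B 77.239
Sensible, products 25→172 °C: 3532.2 kJ/min
Q = ΔH = -4922.9 kJ/min = -82.048 kW
Heat removed = 295.37 MJ/h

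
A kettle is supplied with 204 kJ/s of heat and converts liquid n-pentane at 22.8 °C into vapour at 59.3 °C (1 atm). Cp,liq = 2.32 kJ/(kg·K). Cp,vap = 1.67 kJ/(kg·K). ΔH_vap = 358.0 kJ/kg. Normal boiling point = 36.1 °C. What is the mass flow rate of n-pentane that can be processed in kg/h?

Δh = 2.32×(36.1−22.8) + 358.0 + 1.67×(59.3−36.1) = 427.6 kJ/kg
Q = 204 kJ/s = 204 kJ/s = 734400 kJ/h
ṁ = Q/Δh = 734400 / 427.6 = 1717.5 kg/h

ṁ = 1720 kg/h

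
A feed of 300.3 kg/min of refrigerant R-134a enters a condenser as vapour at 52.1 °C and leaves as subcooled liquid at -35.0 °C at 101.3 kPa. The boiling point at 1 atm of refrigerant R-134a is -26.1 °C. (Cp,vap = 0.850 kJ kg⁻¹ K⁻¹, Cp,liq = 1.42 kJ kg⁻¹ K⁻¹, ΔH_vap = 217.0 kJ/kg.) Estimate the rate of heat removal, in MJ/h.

vapour 52.1→-26.1 °C: -66.47 kJ/kg
condensation at -26.1 °C: -217 kJ/kg
liquid -26.1→-35.0 °C: -12.638 kJ/kg
Δh = -66.47 + -217 + -12.638 = -296.11 kJ/kg
Q = ṁ·Δh = 300.3 kg/min × -296.11 kJ/kg = -88921 kJ/min
|Q| = 1482 kW = 5335.3 MJ/h

Q_c = 5340 MJ/h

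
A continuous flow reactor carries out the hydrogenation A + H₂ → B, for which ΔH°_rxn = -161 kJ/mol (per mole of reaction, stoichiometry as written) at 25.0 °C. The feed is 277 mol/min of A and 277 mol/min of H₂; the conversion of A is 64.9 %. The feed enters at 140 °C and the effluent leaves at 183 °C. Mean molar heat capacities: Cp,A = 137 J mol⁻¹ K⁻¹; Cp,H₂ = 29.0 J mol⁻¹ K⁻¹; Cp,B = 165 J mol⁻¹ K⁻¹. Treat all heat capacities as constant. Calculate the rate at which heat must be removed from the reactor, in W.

Extent of reaction ξ = 0.649 × 277 = 179.77 mol/min
Reaction term: ξ·ΔH°_rxn = 179.77 × -161 = -28943 kJ/min
Sensible, feed 140→25 °C: -5287.9 kJ/min
Outlet flows (mol/min): A 97.227, H₂ 97.227, B 179.77
Sensible, products 25→183 °C: 7236.8 kJ/min
Q = ΔH = -26995 kJ/min = -449.91 kW
Heat removed = 449910 W

Q_out = 450000 W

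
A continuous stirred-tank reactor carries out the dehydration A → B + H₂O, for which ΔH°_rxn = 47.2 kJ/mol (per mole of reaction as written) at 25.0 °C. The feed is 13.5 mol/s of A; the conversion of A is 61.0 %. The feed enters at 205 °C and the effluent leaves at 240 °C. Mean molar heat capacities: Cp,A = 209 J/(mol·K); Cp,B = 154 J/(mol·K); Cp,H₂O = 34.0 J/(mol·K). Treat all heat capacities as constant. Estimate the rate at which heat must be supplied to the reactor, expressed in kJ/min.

Q_in = 27000 kJ/min

Extent of reaction ξ = 0.610 × 13.5 = 8.235 mol/s
Reaction term: ξ·ΔH°_rxn = 8.235 × 47.2 = 388.69 kJ/s
Sensible, feed 205→25 °C: -507.87 kJ/s
Outlet flows (mol/s): A 5.265, B 8.235, H₂O 8.235
Sensible, products 25→240 °C: 569.44 kJ/s
Q = ΔH = 450.26 kJ/s = 450.26 kW
Heat supplied = 27016 kJ/min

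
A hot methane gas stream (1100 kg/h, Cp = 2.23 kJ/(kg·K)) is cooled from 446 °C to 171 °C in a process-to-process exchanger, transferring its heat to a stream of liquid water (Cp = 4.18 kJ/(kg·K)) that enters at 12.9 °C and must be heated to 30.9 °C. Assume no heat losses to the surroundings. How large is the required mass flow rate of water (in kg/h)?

ṁ_c = 8970 kg/h

Heat released by hot stream: Q = 1100 × 2.23 × (446 − 171) = 674580 kJ/h
Energy balance on cold side (adiabatic exchanger): Q = ṁ_c·Cp_c·(T_c,out − T_c,in)
ṁ_c = 674580 / [4.18 × (30.9 − 12.9)] = 8965.6 kg/h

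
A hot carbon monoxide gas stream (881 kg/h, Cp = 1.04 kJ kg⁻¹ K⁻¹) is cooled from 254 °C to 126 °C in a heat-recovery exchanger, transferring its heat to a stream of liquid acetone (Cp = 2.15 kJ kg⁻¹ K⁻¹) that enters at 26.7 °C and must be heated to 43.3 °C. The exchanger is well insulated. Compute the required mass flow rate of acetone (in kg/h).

Heat released by hot stream: Q = 881 × 1.04 × (254 − 126) = 117280 kJ/h
Energy balance on cold side (adiabatic exchanger): Q = ṁ_c·Cp_c·(T_c,out − T_c,in)
ṁ_c = 117280 / [2.15 × (43.3 − 26.7)] = 3286 kg/h

ṁ_c = 3290 kg/h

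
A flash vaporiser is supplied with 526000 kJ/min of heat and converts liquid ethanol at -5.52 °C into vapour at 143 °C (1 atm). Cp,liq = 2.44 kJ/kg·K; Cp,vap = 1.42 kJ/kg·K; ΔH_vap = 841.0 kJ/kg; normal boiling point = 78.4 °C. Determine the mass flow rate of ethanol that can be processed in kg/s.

Δh = 2.44×(78.4−-5.52) + 841.0 + 1.42×(143−78.4) = 1137.5 kJ/kg
Q = 526000 kJ/min = 8766.7 kJ/s = 8766.7 kJ/s
ṁ = Q/Δh = 8766.7 / 1137.5 = 7.707 kg/s

ṁ = 7.71 kg/s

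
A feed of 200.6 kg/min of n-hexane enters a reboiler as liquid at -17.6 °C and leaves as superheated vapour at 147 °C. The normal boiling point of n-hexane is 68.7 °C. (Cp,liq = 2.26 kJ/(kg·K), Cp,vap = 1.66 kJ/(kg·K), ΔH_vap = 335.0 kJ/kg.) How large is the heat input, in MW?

Q = 2.21 MW

liquid -17.6→68.7 °C: 195.04 kJ/kg
vaporisation at 68.7 °C: 335 kJ/kg
vapour 68.7→147 °C: 129.98 kJ/kg
Δh = 195.04 + 335 + 129.98 = 660.02 kJ/kg
Q = ṁ·Δh = 200.6 kg/min × 660.02 kJ/kg = 132400 kJ/min
|Q| = 2206.7 kW = 2.2067 MW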